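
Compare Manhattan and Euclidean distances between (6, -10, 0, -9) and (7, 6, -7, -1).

L1 = |6 - 7| + |-10 - 6| + |0 - (-7)| + |-9 - (-1)| = 1 + 16 + 7 + 8 = 32
L2 = √(1² + 16² + 7² + 8²) = √370 ≈ 19.2354
L1 ≥ L2 always (equality iff movement is along one axis); L1 > L2 here.
Ratio L1/L2 = 32/√370 ≈ 1.6636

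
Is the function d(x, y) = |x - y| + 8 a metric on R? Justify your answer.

No. d fails identity of indiscernibles (specifically d(x,x) = 0): d(1, 1) = |1 - 1| + 8 = 0 + 8 = 8 ≠ 0.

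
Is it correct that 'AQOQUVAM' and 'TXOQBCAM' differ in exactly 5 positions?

Differing positions: 1, 2, 5, 6. Hamming distance = 4, so the claim that d_H = 5 is false.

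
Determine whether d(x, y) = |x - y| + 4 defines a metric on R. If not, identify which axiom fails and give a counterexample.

No. d fails identity of indiscernibles (specifically d(x,x) = 0): d(2, 2) = |2 - 2| + 4 = 0 + 4 = 4 ≠ 0.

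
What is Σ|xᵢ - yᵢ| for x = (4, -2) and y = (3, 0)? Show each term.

Σ|x_i - y_i| = |4 - 3| + |-2 - 0| = 1 + 2 = 3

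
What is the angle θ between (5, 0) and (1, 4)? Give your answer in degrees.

With u = (5, 0), v = (1, 4):
u·v = 5·1 + 0·4 = 5 + 0 = 5.
|u| = √(5² + 0²) = √25, |v| = √(1² + 4²) = √17, so |u||v| = √(25·17) = √425.
cos θ = (u·v)/(|u||v|) = 5/√425 ≈ 0.242536
θ = arccos(0.242536) ≈ 75.96°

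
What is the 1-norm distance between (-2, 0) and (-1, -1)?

Σ|x_i - y_i| = |-2 - (-1)| + |0 - (-1)| = 1 + 1 = 2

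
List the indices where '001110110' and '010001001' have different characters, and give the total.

Differing positions: 2, 3, 4, 5, 6, 7, 8, 9. Hamming distance = 8.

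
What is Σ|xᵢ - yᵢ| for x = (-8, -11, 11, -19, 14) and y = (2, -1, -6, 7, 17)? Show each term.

Σ|x_i - y_i| = |-8 - 2| + |-11 - (-1)| + |11 - (-6)| + |-19 - 7| + |14 - 17| = 10 + 10 + 17 + 26 + 3 = 66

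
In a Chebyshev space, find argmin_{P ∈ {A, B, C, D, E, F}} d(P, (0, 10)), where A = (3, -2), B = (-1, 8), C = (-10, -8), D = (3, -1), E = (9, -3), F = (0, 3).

Distances: d(A) = 12, d(B) = 2, d(C) = 18, d(D) = 11, d(E) = 13, d(F) = 7. Nearest: B = (-1, 8) with distance 2.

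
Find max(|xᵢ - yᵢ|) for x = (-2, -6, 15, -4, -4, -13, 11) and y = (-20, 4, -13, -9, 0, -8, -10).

max(|x_i - y_i|) = max(|-2 - (-20)|, |-6 - 4|, |15 - (-13)|, |-4 - (-9)|, |-4 - 0|, |-13 - (-8)|, |11 - (-10)|) = max(18, 10, 28, 5, 4, 5, 21) = 28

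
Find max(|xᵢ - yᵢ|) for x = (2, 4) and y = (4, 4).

max(|x_i - y_i|) = max(|2 - 4|, |4 - 4|) = max(2, 0) = 2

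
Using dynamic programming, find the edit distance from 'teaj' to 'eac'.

Let D[i][j] be the edit distance between the first i characters of 'teaj' and the first j characters of 'eac', with D[i][0] = i, D[0][j] = j, and D[i][j] = D[i-1][j-1] if the characters match, else 1 + min(D[i-1][j], D[i][j-1], D[i-1][j-1]). Filling the table (rows: prefixes of 'teaj', columns: prefixes of 'eac'):
     ε  e  a  c
  ε  0  1  2  3
  t  1  1  2  3
  e  2  1  2  3
  a  3  2  1  2
  j  4  3  2  2
The bottom-right entry gives D[4][3] = 2, so no sequence of fewer than 2 edits works. Backtracking through the table gives one optimal edit sequence (2 edits):
  teaj → eaj (del t @1)
  eaj → eac (sub j→c @3)
Edit distance = 2.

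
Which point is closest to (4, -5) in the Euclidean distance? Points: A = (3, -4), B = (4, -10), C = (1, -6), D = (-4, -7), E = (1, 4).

Distances: d(A) ≈ 1.4142, d(B) = 5, d(C) ≈ 3.1623, d(D) ≈ 8.2462, d(E) ≈ 9.4868. Nearest: A = (3, -4) with distance 1.4142.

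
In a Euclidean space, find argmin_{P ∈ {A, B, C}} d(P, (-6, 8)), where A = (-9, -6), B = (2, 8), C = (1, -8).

Distances: d(A) ≈ 14.3178, d(B) = 8, d(C) ≈ 17.4642. Nearest: B = (2, 8) with distance 8.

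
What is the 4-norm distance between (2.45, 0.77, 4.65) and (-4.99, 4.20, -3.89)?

(Σ|x_i - y_i|^4)^(1/4) = (|2.45 - (-4.99)|^4 + |0.77 - 4.2|^4 + |4.65 - (-3.89)|^4)^(1/4)
= (7.44^4 + 3.43^4 + 8.54^4)^(1/4) ≈ (3064.021 + 138.4129 + 5319.0183)^(1/4) = (8521.4522)^(1/4) ≈ 9.6079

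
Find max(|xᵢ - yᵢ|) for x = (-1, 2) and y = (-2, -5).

max(|x_i - y_i|) = max(|-1 - (-2)|, |2 - (-5)|) = max(1, 7) = 7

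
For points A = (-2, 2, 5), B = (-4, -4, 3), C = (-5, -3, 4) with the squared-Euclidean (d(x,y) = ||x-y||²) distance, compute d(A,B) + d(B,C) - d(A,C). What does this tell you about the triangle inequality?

d(A,B) = 2² + 6² + 2² = 44, d(B,C) = 1² + 1² + 1² = 3, d(A,C) = 3² + 5² + 1² = 35.
d(A,B) + d(B,C) - d(A,C) = 44 + 3 - 35 = 47 - 35 = 12. This is ≥ 0, so the triangle inequality holds for these points.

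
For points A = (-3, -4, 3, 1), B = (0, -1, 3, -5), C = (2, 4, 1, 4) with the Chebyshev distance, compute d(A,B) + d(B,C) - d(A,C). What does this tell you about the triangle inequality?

d(A,B) = max(3, 3, 0, 6) = 6, d(B,C) = max(2, 5, 2, 9) = 9, d(A,C) = max(5, 8, 2, 3) = 8.
d(A,B) + d(B,C) - d(A,C) = 6 + 9 - 8 = 15 - 8 = 7. This is ≥ 0, so the triangle inequality holds for these points.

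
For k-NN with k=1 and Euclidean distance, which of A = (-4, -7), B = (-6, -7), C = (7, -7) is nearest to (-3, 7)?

Distances: d(A) ≈ 14.0357, d(B) ≈ 14.3178, d(C) ≈ 17.2047. Nearest: A = (-4, -7) with distance 14.0357.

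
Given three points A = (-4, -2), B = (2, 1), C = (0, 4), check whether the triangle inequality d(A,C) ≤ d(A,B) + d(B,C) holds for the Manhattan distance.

d(A,B) = 6 + 3 = 9, d(B,C) = 2 + 3 = 5, d(A,C) = 4 + 6 = 10.
d(A,C) = 10 ≤ 9 + 5 = 14. Triangle inequality is satisfied.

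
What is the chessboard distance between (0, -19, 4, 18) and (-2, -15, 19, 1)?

max(|x_i - y_i|) = max(|0 - (-2)|, |-19 - (-15)|, |4 - 19|, |18 - 1|) = max(2, 4, 15, 17) = 17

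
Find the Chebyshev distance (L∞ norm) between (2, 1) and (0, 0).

max(|x_i - y_i|) = max(|2 - 0|, |1 - 0|) = max(2, 1) = 2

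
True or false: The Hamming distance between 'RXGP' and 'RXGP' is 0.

Differing positions: none. Hamming distance = 0, so the claim is true.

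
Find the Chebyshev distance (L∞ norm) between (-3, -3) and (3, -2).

max(|x_i - y_i|) = max(|-3 - 3|, |-3 - (-2)|) = max(6, 1) = 6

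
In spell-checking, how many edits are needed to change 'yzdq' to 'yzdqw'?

Let D[i][j] be the edit distance between the first i characters of 'yzdq' and the first j characters of 'yzdqw', with D[i][0] = i, D[0][j] = j, and D[i][j] = D[i-1][j-1] if the characters match, else 1 + min(D[i-1][j], D[i][j-1], D[i-1][j-1]). Filling the table (rows: prefixes of 'yzdq', columns: prefixes of 'yzdqw'):
     ε  y  z  d  q  w
  ε  0  1  2  3  4  5
  y  1  0  1  2  3  4
  z  2  1  0  1  2  3
  d  3  2  1  0  1  2
  q  4  3  2  1  0  1
The bottom-right entry gives D[4][5] = 1, so no sequence of fewer than 1 edit works. Backtracking through the table gives one optimal edit sequence (1 edit):
  yzdq → yzdqw (ins w @5)
Edit distance = 1.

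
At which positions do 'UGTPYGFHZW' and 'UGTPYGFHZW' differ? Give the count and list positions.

Differing positions: none. Hamming distance = 0.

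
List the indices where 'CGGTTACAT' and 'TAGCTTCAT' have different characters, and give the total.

Differing positions: 1, 2, 4, 6. Hamming distance = 4.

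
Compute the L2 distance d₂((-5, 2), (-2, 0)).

√(Σ(x_i - y_i)²) = √((-5 - (-2))² + (2 - 0)²)
= √((-3)² + 2²) = √(9 + 4) = √13 ≈ 3.6056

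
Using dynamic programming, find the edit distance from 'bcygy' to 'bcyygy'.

Let D[i][j] be the edit distance between the first i characters of 'bcygy' and the first j characters of 'bcyygy', with D[i][0] = i, D[0][j] = j, and D[i][j] = D[i-1][j-1] if the characters match, else 1 + min(D[i-1][j], D[i][j-1], D[i-1][j-1]). Filling the table (rows: prefixes of 'bcygy', columns: prefixes of 'bcyygy'):
     ε  b  c  y  y  g  y
  ε  0  1  2  3  4  5  6
  b  1  0  1  2  3  4  5
  c  2  1  0  1  2  3  4
  y  3  2  1  0  1  2  3
  g  4  3  2  1  1  1  2
  y  5  4  3  2  1  2  1
The bottom-right entry gives D[5][6] = 1, so no sequence of fewer than 1 edit works. Backtracking through the table gives one optimal edit sequence (1 edit):
  bcygy → bcyygy (ins y @3)
Edit distance = 1.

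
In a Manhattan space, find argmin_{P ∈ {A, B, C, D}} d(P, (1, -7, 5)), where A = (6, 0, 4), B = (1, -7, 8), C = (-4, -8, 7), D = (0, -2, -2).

Distances: d(A) = 13, d(B) = 3, d(C) = 8, d(D) = 13. Nearest: B = (1, -7, 8) with distance 3.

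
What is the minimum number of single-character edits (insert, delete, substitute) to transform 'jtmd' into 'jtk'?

Let D[i][j] be the edit distance between the first i characters of 'jtmd' and the first j characters of 'jtk', with D[i][0] = i, D[0][j] = j, and D[i][j] = D[i-1][j-1] if the characters match, else 1 + min(D[i-1][j], D[i][j-1], D[i-1][j-1]). Filling the table (rows: prefixes of 'jtmd', columns: prefixes of 'jtk'):
     ε  j  t  k
  ε  0  1  2  3
  j  1  0  1  2
  t  2  1  0  1
  m  3  2  1  1
  d  4  3  2  2
The bottom-right entry gives D[4][3] = 2, so no sequence of fewer than 2 edits works. Backtracking through the table gives one optimal edit sequence (2 edits):
  jtmd → jtd (del m @3)
  jtd → jtk (sub d→k @3)
Edit distance = 2.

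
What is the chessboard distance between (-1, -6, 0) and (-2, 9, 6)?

max(|x_i - y_i|) = max(|-1 - (-2)|, |-6 - 9|, |0 - 6|) = max(1, 15, 6) = 15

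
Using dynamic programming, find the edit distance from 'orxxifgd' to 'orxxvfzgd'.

Let D[i][j] be the edit distance between the first i characters of 'orxxifgd' and the first j characters of 'orxxvfzgd', with D[i][0] = i, D[0][j] = j, and D[i][j] = D[i-1][j-1] if the characters match, else 1 + min(D[i-1][j], D[i][j-1], D[i-1][j-1]). Filling the table (rows: prefixes of 'orxxifgd', columns: prefixes of 'orxxvfzgd'):
     ε  o  r  x  x  v  f  z  g  d
  ε  0  1  2  3  4  5  6  7  8  9
  o  1  0  1  2  3  4  5  6  7  8
  r  2  1  0  1  2  3  4  5  6  7
  x  3  2  1  0  1  2  3  4  5  6
  x  4  3  2  1  0  1  2  3  4  5
  i  5  4  3  2  1  1  2  3  4  5
  f  6  5  4  3  2  2  1  2  3  4
  g  7  6  5  4  3  3  2  2  2  3
  d  8  7  6  5  4  4  3  3  3  2
The bottom-right entry gives D[8][9] = 2, so no sequence of fewer than 2 edits works. Backtracking through the table gives one optimal edit sequence (2 edits):
  orxxifgd → orxxvfgd (sub i→v @5)
  orxxvfgd → orxxvfzgd (ins z @7)
Edit distance = 2.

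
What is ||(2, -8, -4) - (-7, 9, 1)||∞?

max(|x_i - y_i|) = max(|2 - (-7)|, |-8 - 9|, |-4 - 1|) = max(9, 17, 5) = 17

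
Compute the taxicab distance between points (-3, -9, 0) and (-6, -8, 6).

Σ|x_i - y_i| = |-3 - (-6)| + |-9 - (-8)| + |0 - 6| = 3 + 1 + 6 = 10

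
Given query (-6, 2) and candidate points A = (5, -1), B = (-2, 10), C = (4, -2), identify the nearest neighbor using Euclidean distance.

Distances: d(A) ≈ 11.4018, d(B) ≈ 8.9443, d(C) ≈ 10.7703. Nearest: B = (-2, 10) with distance 8.9443.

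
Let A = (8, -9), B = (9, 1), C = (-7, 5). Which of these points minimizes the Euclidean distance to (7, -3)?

Distances: d(A) ≈ 6.0828, d(B) ≈ 4.4721, d(C) ≈ 16.1245. Nearest: B = (9, 1) with distance 4.4721.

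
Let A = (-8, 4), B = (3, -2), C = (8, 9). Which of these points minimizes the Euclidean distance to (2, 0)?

Distances: d(A) ≈ 10.7703, d(B) ≈ 2.2361, d(C) ≈ 10.8167. Nearest: B = (3, -2) with distance 2.2361.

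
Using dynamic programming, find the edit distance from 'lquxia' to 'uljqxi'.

Let D[i][j] be the edit distance between the first i characters of 'lquxia' and the first j characters of 'uljqxi', with D[i][0] = i, D[0][j] = j, and D[i][j] = D[i-1][j-1] if the characters match, else 1 + min(D[i-1][j], D[i][j-1], D[i-1][j-1]). Filling the table (rows: prefixes of 'lquxia', columns: prefixes of 'uljqxi'):
     ε  u  l  j  q  x  i
  ε  0  1  2  3  4  5  6
  l  1  1  1  2  3  4  5
  q  2  2  2  2  2  3  4
  u  3  2  3  3  3  3  4
  x  4  3  3  4  4  3  4
  i  5  4  4  4  5  4  3
  a  6  5  5  5  5  5  4
The bottom-right entry gives D[6][6] = 4, so no sequence of fewer than 4 edits works. Backtracking through the table gives one optimal edit sequence (4 edits):
  lquxia → ulquxia (ins u @1)
  ulquxia → uljuxia (sub q→j @3)
  uljuxia → uljqxia (sub u→q @4)
  uljqxia → uljqxi (del a @7)
Edit distance = 4.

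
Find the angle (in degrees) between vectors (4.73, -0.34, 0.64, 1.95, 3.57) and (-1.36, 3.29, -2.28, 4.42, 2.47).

With u = (4.73, -0.34, 0.64, 1.95, 3.57), v = (-1.36, 3.29, -2.28, 4.42, 2.47):
u·v = 4.73·(-1.36) + (-0.34)·3.29 + 0.64·(-2.28) + 1.95·4.42 + 3.57·2.47 = (-6.4328) + (-1.1186) + (-1.4592) + 8.619 + 8.8179 = 8.4263.
|u| = √(4.73² + (-0.34)² + 0.64² + 1.95² + 3.57²) = √(22.3729 + 0.1156 + 0.4096 + 3.8025 + 12.7449) = √39.4455, |v| = √((-1.36)² + 3.29² + (-2.28)² + 4.42² + 2.47²) = √(1.8496 + 10.8241 + 5.1984 + 19.5364 + 6.1009) = √43.5094.
cos θ = (u·v)/(|u||v|) = 8.4263/(√39.4455·√43.5094) ≈ 0.203398
θ = arccos(0.203398) ≈ 78.26°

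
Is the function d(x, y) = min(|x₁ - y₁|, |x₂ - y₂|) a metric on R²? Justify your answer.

No. d fails identity of indiscernibles: take x = (-1, 0) and y = (-1, 6). Then d(x,y) = min(|-1 - (-1)|, |0 - 6|) = min(0, 6) = 0, yet x ≠ y.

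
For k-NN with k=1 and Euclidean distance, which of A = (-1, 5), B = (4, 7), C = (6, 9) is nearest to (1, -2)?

Distances: d(A) ≈ 7.2801, d(B) ≈ 9.4868, d(C) ≈ 12.083. Nearest: A = (-1, 5) with distance 7.2801.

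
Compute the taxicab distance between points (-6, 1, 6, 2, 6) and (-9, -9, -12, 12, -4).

Σ|x_i - y_i| = |-6 - (-9)| + |1 - (-9)| + |6 - (-12)| + |2 - 12| + |6 - (-4)| = 3 + 10 + 18 + 10 + 10 = 51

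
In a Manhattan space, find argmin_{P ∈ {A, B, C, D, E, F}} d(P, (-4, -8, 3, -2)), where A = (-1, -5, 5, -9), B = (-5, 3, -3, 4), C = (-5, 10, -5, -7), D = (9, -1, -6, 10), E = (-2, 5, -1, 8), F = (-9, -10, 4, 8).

Distances: d(A) = 15, d(B) = 24, d(C) = 32, d(D) = 41, d(E) = 29, d(F) = 18. Nearest: A = (-1, -5, 5, -9) with distance 15.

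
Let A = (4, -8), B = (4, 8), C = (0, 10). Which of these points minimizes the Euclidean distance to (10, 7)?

Distances: d(A) ≈ 16.1555, d(B) ≈ 6.0828, d(C) ≈ 10.4403. Nearest: B = (4, 8) with distance 6.0828.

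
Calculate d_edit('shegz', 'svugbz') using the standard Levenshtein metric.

Let D[i][j] be the edit distance between the first i characters of 'shegz' and the first j characters of 'svugbz', with D[i][0] = i, D[0][j] = j, and D[i][j] = D[i-1][j-1] if the characters match, else 1 + min(D[i-1][j], D[i][j-1], D[i-1][j-1]). Filling the table (rows: prefixes of 'shegz', columns: prefixes of 'svugbz'):
     ε  s  v  u  g  b  z
  ε  0  1  2  3  4  5  6
  s  1  0  1  2  3  4  5
  h  2  1  1  2  3  4  5
  e  3  2  2  2  3  4  5
  g  4  3  3  3  2  3  4
  z  5  4  4  4  3  3  3
The bottom-right entry gives D[5][6] = 3, so no sequence of fewer than 3 edits works. Backtracking through the table gives one optimal edit sequence (3 edits):
  shegz → svegz (sub h→v @2)
  svegz → svugz (sub e→u @3)
  svugz → svugbz (ins b @5)
Edit distance = 3.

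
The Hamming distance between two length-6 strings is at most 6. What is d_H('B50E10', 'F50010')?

Differing positions: 1, 4. Hamming distance = 2. The maximum possible Hamming distance for length-6 strings is 6, so d_H/6 = 2/6 ≈ 0.3333.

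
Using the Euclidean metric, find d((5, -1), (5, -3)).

√(Σ(x_i - y_i)²) = √((5 - 5)² + (-1 - (-3))²)
= √(0² + 2²) = √(0 + 4) = √4 = 2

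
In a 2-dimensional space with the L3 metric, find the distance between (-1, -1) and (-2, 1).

(Σ|x_i - y_i|^3)^(1/3) = (|-1 - (-2)|^3 + |-1 - 1|^3)^(1/3)
= (1^3 + 2^3)^(1/3) = (1 + 8)^(1/3) = (9)^(1/3) ≈ 2.0801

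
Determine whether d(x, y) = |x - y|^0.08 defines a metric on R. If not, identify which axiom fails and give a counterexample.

Yes. With 0 < p = 0.08 ≤ 1, d(x,y) = |x-y|^0.08 is a metric on R. Non-negativity and symmetry are immediate; |x-y|^0.08 = 0 ⟺ |x-y| = 0 ⟺ x = y. For the triangle inequality, the function t ↦ t^0.08 is subadditive on [0,∞) when p ≤ 1, so |x-z|^0.08 ≤ (|x-y| + |y-z|)^0.08 ≤ |x-y|^0.08 + |y-z|^0.08.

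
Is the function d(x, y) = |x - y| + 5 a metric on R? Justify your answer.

No. d fails identity of indiscernibles (specifically d(x,x) = 0): d(0, 0) = |0 - 0| + 5 = 0 + 5 = 5 ≠ 0.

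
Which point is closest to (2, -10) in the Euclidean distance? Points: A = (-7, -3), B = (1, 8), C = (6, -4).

Distances: d(A) ≈ 11.4018, d(B) ≈ 18.0278, d(C) ≈ 7.2111. Nearest: C = (6, -4) with distance 7.2111.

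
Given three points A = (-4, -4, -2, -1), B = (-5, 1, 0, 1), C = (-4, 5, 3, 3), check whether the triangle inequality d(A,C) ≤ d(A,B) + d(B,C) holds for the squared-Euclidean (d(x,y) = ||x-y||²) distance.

d(A,B) = 1² + 5² + 2² + 2² = 34, d(B,C) = 1² + 4² + 3² + 2² = 30, d(A,C) = 0² + 9² + 5² + 4² = 122.
d(A,C) = 122 > 34 + 30 = 64. Triangle inequality is VIOLATED. (Squared-Euclidean is not a metric — this is a counterexample.)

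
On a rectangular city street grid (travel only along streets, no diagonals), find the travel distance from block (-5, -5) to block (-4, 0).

Σ|x_i - y_i| = |-5 - (-4)| + |-5 - 0| = 1 + 5 = 6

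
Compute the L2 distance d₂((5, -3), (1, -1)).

√(Σ(x_i - y_i)²) = √((5 - 1)² + (-3 - (-1))²)
= √(4² + (-2)²) = √(16 + 4) = √20 ≈ 4.4721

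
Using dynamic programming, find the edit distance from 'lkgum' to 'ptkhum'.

Let D[i][j] be the edit distance between the first i characters of 'lkgum' and the first j characters of 'ptkhum', with D[i][0] = i, D[0][j] = j, and D[i][j] = D[i-1][j-1] if the characters match, else 1 + min(D[i-1][j], D[i][j-1], D[i-1][j-1]). Filling the table (rows: prefixes of 'lkgum', columns: prefixes of 'ptkhum'):
     ε  p  t  k  h  u  m
  ε  0  1  2  3  4  5  6
  l  1  1  2  3  4  5  6
  k  2  2  2  2  3  4  5
  g  3  3  3  3  3  4  5
  u  4  4  4  4  4  3  4
  m  5  5  5  5  5  4  3
The bottom-right entry gives D[5][6] = 3, so no sequence of fewer than 3 edits works. Backtracking through the table gives one optimal edit sequence (3 edits):
  lkgum → plkgum (ins p @1)
  plkgum → ptkgum (sub l→t @2)
  ptkgum → ptkhum (sub g→h @4)
Edit distance = 3.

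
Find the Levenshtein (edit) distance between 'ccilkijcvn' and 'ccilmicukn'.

Let D[i][j] be the edit distance between the first i characters of 'ccilkijcvn' and the first j characters of 'ccilmicukn', with D[i][0] = i, D[0][j] = j, and D[i][j] = D[i-1][j-1] if the characters match, else 1 + min(D[i-1][j], D[i][j-1], D[i-1][j-1]). Filling the table (rows: prefixes of 'ccilkijcvn', columns: prefixes of 'ccilmicukn'):
     ε  c  c  i  l  m  i  c  u  k  n
  ε  0  1  2  3  4  5  6  7  8  9 10
  c  1  0  1  2  3  4  5  6  7  8  9
  c  2  1  0  1  2  3  4  5  6  7  8
  i  3  2  1  0  1  2  3  4  5  6  7
  l  4  3  2  1  0  1  2  3  4  5  6
  k  5  4  3  2  1  1  2  3  4  4  5
  i  6  5  4  3  2  2  1  2  3  4  5
  j  7  6  5  4  3  3  2  2  3  4  5
  c  8  7  6  5  4  4  3  2  3  4  5
  v  9  8  7  6  5  5  4  3  3  4  5
  n 10  9  8  7  6  6  5  4  4  4  4
The bottom-right entry gives D[10][10] = 4, so no sequence of fewer than 4 edits works. Backtracking through the table gives one optimal edit sequence (4 edits):
  ccilkijcvn → ccilmijcvn (sub k→m @5)
  ccilmijcvn → ccilmiccvn (sub j→c @7)
  ccilmiccvn → ccilmicuvn (sub c→u @8)
  ccilmicuvn → ccilmicukn (sub v→k @9)
Edit distance = 4.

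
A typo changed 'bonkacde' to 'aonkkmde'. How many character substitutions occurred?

Differing positions: 1, 5, 6. Hamming distance = 3.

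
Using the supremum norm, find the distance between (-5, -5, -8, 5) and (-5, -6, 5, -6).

max(|x_i - y_i|) = max(|-5 - (-5)|, |-5 - (-6)|, |-8 - 5|, |5 - (-6)|) = max(0, 1, 13, 11) = 13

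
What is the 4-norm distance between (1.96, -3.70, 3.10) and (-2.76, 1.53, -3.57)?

(Σ|x_i - y_i|^4)^(1/4) = (|1.96 - (-2.76)|^4 + |-3.7 - 1.53|^4 + |3.1 - (-3.57)|^4)^(1/4)
= (4.72^4 + 5.23^4 + 6.67^4)^(1/4) ≈ (496.3271 + 748.1811 + 1979.2622)^(1/4) = (3223.7704)^(1/4) ≈ 7.5351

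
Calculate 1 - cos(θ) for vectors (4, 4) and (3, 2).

With u = (4, 4), v = (3, 2):
u·v = 4·3 + 4·2 = 12 + 8 = 20.
|u| = √(4² + 4²) = √32, |v| = √(3² + 2²) = √13, so |u||v| = √(32·13) = √416.
cos θ = (u·v)/(|u||v|) = 20/√416 ≈ 0.9806
Cosine distance = 1 - cos θ ≈ 1 - 0.9806 = 0.0194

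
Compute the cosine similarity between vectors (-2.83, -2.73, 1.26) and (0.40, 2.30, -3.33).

With u = (-2.83, -2.73, 1.26), v = (0.40, 2.30, -3.33):
u·v = (-2.83)·0.4 + (-2.73)·2.3 + 1.26·(-3.33) = (-1.132) + (-6.279) + (-4.1958) = -11.6068.
|u| = √((-2.83)² + (-2.73)² + 1.26²) = √(8.0089 + 7.4529 + 1.5876) = √17.0494, |v| = √(0.4² + 2.3² + (-3.33)²) = √(0.16 + 5.29 + 11.0889) = √16.5389.
cos θ = (u·v)/(|u||v|) = -11.6068/(√17.0494·√16.5389) ≈ -0.6912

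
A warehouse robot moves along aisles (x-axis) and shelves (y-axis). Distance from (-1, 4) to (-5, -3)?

Σ|x_i - y_i| = |-1 - (-5)| + |4 - (-3)| = 4 + 7 = 11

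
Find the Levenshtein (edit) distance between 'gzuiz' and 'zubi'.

Let D[i][j] be the edit distance between the first i characters of 'gzuiz' and the first j characters of 'zubi', with D[i][0] = i, D[0][j] = j, and D[i][j] = D[i-1][j-1] if the characters match, else 1 + min(D[i-1][j], D[i][j-1], D[i-1][j-1]). Filling the table (rows: prefixes of 'gzuiz', columns: prefixes of 'zubi'):
     ε  z  u  b  i
  ε  0  1  2  3  4
  g  1  1  2  3  4
  z  2  1  2  3  4
  u  3  2  1  2  3
  i  4  3  2  2  2
  z  5  4  3  3  3
The bottom-right entry gives D[5][4] = 3, so no sequence of fewer than 3 edits works. Backtracking through the table gives one optimal edit sequence (3 edits):
  gzuiz → zuiz (del g @1)
  zuiz → zubz (sub i→b @3)
  zubz → zubi (sub z→i @4)
Edit distance = 3.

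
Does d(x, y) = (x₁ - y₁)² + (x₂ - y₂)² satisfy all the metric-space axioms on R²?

No. The squared Euclidean distance fails the triangle inequality. Counterexample: x = (0, 0), y = (1, 3), z = (2, 6). d(x,z) = 2² + 6² = 40, but d(x,y) + d(y,z) = (1² + 3²) + (1² + 3²) = 10 + 10 = 20. Since 40 > 20, the triangle inequality is violated. (Note: √d, the ordinary Euclidean distance, IS a metric.)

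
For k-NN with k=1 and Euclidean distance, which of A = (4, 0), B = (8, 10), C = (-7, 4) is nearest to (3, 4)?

Distances: d(A) ≈ 4.1231, d(B) ≈ 7.8102, d(C) = 10. Nearest: A = (4, 0) with distance 4.1231.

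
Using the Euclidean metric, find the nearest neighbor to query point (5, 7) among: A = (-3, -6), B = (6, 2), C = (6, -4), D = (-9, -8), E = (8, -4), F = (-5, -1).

Distances: d(A) ≈ 15.2643, d(B) ≈ 5.099, d(C) ≈ 11.0454, d(D) ≈ 20.5183, d(E) ≈ 11.4018, d(F) ≈ 12.8062. Nearest: B = (6, 2) with distance 5.099.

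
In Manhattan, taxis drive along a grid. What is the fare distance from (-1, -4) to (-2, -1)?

Σ|x_i - y_i| = |-1 - (-2)| + |-4 - (-1)| = 1 + 3 = 4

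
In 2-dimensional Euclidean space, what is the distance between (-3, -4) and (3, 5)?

√(Σ(x_i - y_i)²) = √((-3 - 3)² + (-4 - 5)²)
= √((-6)² + (-9)²) = √(36 + 81) = √117 ≈ 10.8167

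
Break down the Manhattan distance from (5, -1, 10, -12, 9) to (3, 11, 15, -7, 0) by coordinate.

Σ|x_i - y_i| = |5 - 3| + |-1 - 11| + |10 - 15| + |-12 - (-7)| + |9 - 0| = 2 + 12 + 5 + 5 + 9 = 33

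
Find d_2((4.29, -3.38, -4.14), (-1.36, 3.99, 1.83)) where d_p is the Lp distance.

(Σ|x_i - y_i|^2)^(1/2) = (|4.29 - (-1.36)|^2 + |-3.38 - 3.99|^2 + |-4.14 - 1.83|^2)^(1/2)
= (5.65^2 + 7.37^2 + 5.97^2)^(1/2) = (31.9225 + 54.3169 + 35.6409)^(1/2) = (121.8803)^(1/2) ≈ 11.0399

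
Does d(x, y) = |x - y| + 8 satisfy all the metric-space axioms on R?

No. d fails identity of indiscernibles (specifically d(x,x) = 0): d(-4, -4) = |-4 - (-4)| + 8 = 0 + 8 = 8 ≠ 0.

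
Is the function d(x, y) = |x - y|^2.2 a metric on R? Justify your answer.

No. d(x,y) = |x-y|^2.2 fails the triangle inequality since p = 2.2 > 1. Counterexample: x = 4, y = 14, z = 21. d(x,z) = |4 - 21|^2.2 = 17^2.2 ≈ 509.3164, but d(x,y) + d(y,z) = 10^2.2 + 7^2.2 ≈ 158.4893 + 72.3129 = 230.8022. Since 509.3164 > 230.8022, the triangle inequality is violated.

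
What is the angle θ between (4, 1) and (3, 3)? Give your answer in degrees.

With u = (4, 1), v = (3, 3):
u·v = 4·3 + 1·3 = 12 + 3 = 15.
|u| = √(4² + 1²) = √17, |v| = √(3² + 3²) = √18, so |u||v| = √(17·18) = √306.
cos θ = (u·v)/(|u||v|) = 15/√306 ≈ 0.857493
θ = arccos(0.857493) ≈ 30.96°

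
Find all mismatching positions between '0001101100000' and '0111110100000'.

Differing positions: 2, 3, 6, 7. Hamming distance = 4.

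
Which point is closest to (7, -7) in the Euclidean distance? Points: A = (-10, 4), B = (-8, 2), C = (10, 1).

Distances: d(A) ≈ 20.2485, d(B) ≈ 17.4929, d(C) ≈ 8.544. Nearest: C = (10, 1) with distance 8.544.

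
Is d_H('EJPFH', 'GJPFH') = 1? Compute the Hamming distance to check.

Differing positions: 1. Hamming distance = 1, so the claim is true.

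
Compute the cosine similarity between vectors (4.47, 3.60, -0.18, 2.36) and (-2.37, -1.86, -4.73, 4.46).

With u = (4.47, 3.60, -0.18, 2.36), v = (-2.37, -1.86, -4.73, 4.46):
u·v = 4.47·(-2.37) + 3.6·(-1.86) + (-0.18)·(-4.73) + 2.36·4.46 = (-10.5939) + (-6.696) + 0.8514 + 10.5256 = -5.9129.
|u| = √(4.47² + 3.6² + (-0.18)² + 2.36²) = √(19.9809 + 12.96 + 0.0324 + 5.5696) = √38.5429, |v| = √((-2.37)² + (-1.86)² + (-4.73)² + 4.46²) = √(5.6169 + 3.4596 + 22.3729 + 19.8916) = √51.341.
cos θ = (u·v)/(|u||v|) = -5.9129/(√38.5429·√51.341) ≈ -0.1329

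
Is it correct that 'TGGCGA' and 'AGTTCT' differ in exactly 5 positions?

Differing positions: 1, 3, 4, 5, 6. Hamming distance = 5, so the claim is true.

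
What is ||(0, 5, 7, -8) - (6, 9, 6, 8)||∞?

max(|x_i - y_i|) = max(|0 - 6|, |5 - 9|, |7 - 6|, |-8 - 8|) = max(6, 4, 1, 16) = 16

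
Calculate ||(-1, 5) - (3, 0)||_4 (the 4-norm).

(Σ|x_i - y_i|^4)^(1/4) = (|-1 - 3|^4 + |5 - 0|^4)^(1/4)
= (4^4 + 5^4)^(1/4) = (256 + 625)^(1/4) = (881)^(1/4) ≈ 5.4481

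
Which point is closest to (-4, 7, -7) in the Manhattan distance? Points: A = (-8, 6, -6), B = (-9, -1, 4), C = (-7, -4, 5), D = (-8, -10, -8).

Distances: d(A) = 6, d(B) = 24, d(C) = 26, d(D) = 22. Nearest: A = (-8, 6, -6) with distance 6.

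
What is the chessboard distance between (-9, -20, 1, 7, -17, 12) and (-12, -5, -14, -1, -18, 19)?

max(|x_i - y_i|) = max(|-9 - (-12)|, |-20 - (-5)|, |1 - (-14)|, |7 - (-1)|, |-17 - (-18)|, |12 - 19|) = max(3, 15, 15, 8, 1, 7) = 15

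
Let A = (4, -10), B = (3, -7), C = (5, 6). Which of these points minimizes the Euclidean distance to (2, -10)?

Distances: d(A) = 2, d(B) ≈ 3.1623, d(C) ≈ 16.2788. Nearest: A = (4, -10) with distance 2.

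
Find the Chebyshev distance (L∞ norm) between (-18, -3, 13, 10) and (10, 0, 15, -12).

max(|x_i - y_i|) = max(|-18 - 10|, |-3 - 0|, |13 - 15|, |10 - (-12)|) = max(28, 3, 2, 22) = 28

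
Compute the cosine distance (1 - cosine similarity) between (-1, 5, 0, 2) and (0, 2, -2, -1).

With u = (-1, 5, 0, 2), v = (0, 2, -2, -1):
u·v = (-1)·0 + 5·2 + 0·(-2) + 2·(-1) = 0 + 10 + 0 + (-2) = 8.
|u| = √((-1)² + 5² + 0² + 2²) = √30, |v| = √(0² + 2² + (-2)² + (-1)²) = √9, so |u||v| = √(30·9) = √270.
cos θ = (u·v)/(|u||v|) = 8/√270 ≈ 0.4869
Cosine distance = 1 - cos θ ≈ 1 - 0.4869 = 0.5131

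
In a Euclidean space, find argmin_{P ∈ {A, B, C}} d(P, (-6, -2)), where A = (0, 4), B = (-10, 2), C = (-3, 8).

Distances: d(A) ≈ 8.4853, d(B) ≈ 5.6569, d(C) ≈ 10.4403. Nearest: B = (-10, 2) with distance 5.6569.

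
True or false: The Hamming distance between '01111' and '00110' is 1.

Differing positions: 2, 5. Hamming distance = 2, so the claim that d_H = 1 is false.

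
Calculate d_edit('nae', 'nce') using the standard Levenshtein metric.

Let D[i][j] be the edit distance between the first i characters of 'nae' and the first j characters of 'nce', with D[i][0] = i, D[0][j] = j, and D[i][j] = D[i-1][j-1] if the characters match, else 1 + min(D[i-1][j], D[i][j-1], D[i-1][j-1]). Filling the table (rows: prefixes of 'nae', columns: prefixes of 'nce'):
     ε  n  c  e
  ε  0  1  2  3
  n  1  0  1  2
  a  2  1  1  2
  e  3  2  2  1
The bottom-right entry gives D[3][3] = 1, so no sequence of fewer than 1 edit works. Backtracking through the table gives one optimal edit sequence (1 edit):
  nae → nce (sub a→c @2)
Edit distance = 1.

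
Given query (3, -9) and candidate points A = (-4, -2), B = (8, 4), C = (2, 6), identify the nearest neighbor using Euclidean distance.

Distances: d(A) ≈ 9.8995, d(B) ≈ 13.9284, d(C) ≈ 15.0333. Nearest: A = (-4, -2) with distance 9.8995.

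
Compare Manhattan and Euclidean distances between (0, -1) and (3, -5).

L1 = |0 - 3| + |-1 - (-5)| = 3 + 4 = 7
L2 = √(3² + 4²) = √25 = 5
L1 ≥ L2 always (equality iff movement is along one axis); L1 > L2 here.
Ratio L1/L2 = 7/5 = 1.4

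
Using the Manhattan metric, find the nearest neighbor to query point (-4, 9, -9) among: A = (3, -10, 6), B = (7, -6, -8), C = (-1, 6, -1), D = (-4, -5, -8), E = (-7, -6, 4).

Distances: d(A) = 41, d(B) = 27, d(C) = 14, d(D) = 15, d(E) = 31. Nearest: C = (-1, 6, -1) with distance 14.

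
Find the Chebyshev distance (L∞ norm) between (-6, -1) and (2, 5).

max(|x_i - y_i|) = max(|-6 - 2|, |-1 - 5|) = max(8, 6) = 8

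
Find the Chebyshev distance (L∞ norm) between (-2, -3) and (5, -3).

max(|x_i - y_i|) = max(|-2 - 5|, |-3 - (-3)|) = max(7, 0) = 7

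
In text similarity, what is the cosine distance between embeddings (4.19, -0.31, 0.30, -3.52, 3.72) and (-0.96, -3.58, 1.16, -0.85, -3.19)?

With u = (4.19, -0.31, 0.30, -3.52, 3.72), v = (-0.96, -3.58, 1.16, -0.85, -3.19):
u·v = 4.19·(-0.96) + (-0.31)·(-3.58) + 0.3·1.16 + (-3.52)·(-0.85) + 3.72·(-3.19) = (-4.0224) + 1.1098 + 0.348 + 2.992 + (-11.8668) = -11.4394.
|u| = √(4.19² + (-0.31)² + 0.3² + (-3.52)² + 3.72²) = √(17.5561 + 0.0961 + 0.09 + 12.3904 + 13.8384) = √43.971, |v| = √((-0.96)² + (-3.58)² + 1.16² + (-0.85)² + (-3.19)²) = √(0.9216 + 12.8164 + 1.3456 + 0.7225 + 10.1761) = √25.9822.
cos θ = (u·v)/(|u||v|) = -11.4394/(√43.971·√25.9822) ≈ -0.3384
Cosine distance = 1 - cos θ ≈ 1 - (-0.3384) = 1.3384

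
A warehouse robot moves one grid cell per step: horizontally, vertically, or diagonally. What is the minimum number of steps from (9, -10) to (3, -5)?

max(|x_i - y_i|) = max(|9 - 3|, |-10 - (-5)|) = max(6, 5) = 6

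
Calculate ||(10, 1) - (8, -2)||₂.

√(Σ(x_i - y_i)²) = √((10 - 8)² + (1 - (-2))²)
= √(2² + 3²) = √(4 + 9) = √13 ≈ 3.6056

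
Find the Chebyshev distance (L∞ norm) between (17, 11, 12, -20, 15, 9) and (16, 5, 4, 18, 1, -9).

max(|x_i - y_i|) = max(|17 - 16|, |11 - 5|, |12 - 4|, |-20 - 18|, |15 - 1|, |9 - (-9)|) = max(1, 6, 8, 38, 14, 18) = 38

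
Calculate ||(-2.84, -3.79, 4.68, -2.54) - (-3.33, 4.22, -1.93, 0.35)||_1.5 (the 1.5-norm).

(Σ|x_i - y_i|^1.5)^(1/1.5) = (|-2.84 - (-3.33)|^1.5 + |-3.79 - 4.22|^1.5 + |4.68 - (-1.93)|^1.5 + |-2.54 - 0.35|^1.5)^(1/1.5)
= (0.49^1.5 + 8.01^1.5 + 6.61^1.5 + 2.89^1.5)^(1/1.5) ≈ (0.343 + 22.6699 + 16.9943 + 4.913)^(1/1.5) = (44.9202)^(1/1.5) ≈ 12.6365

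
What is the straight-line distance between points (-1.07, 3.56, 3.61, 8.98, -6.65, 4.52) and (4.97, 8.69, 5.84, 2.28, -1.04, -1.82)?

√(Σ(x_i - y_i)²) = √((-1.07 - 4.97)² + (3.56 - 8.69)² + (3.61 - 5.84)² + (8.98 - 2.28)² + (-6.65 - (-1.04))² + (4.52 - (-1.82))²)
= √((-6.04)² + (-5.13)² + (-2.23)² + 6.7² + (-5.61)² + 6.34²) = √(36.4816 + 26.3169 + 4.9729 + 44.89 + 31.4721 + 40.1956) = √184.3291 ≈ 13.5768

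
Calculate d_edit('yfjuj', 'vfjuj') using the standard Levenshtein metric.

Let D[i][j] be the edit distance between the first i characters of 'yfjuj' and the first j characters of 'vfjuj', with D[i][0] = i, D[0][j] = j, and D[i][j] = D[i-1][j-1] if the characters match, else 1 + min(D[i-1][j], D[i][j-1], D[i-1][j-1]). Filling the table (rows: prefixes of 'yfjuj', columns: prefixes of 'vfjuj'):
     ε  v  f  j  u  j
  ε  0  1  2  3  4  5
  y  1  1  2  3  4  5
  f  2  2  1  2  3  4
  j  3  3  2  1  2  3
  u  4  4  3  2  1  2
  j  5  5  4  3  2  1
The bottom-right entry gives D[5][5] = 1, so no sequence of fewer than 1 edit works. Backtracking through the table gives one optimal edit sequence (1 edit):
  yfjuj → vfjuj (sub y→v @1)
Edit distance = 1.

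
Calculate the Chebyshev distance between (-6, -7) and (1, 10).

max(|x_i - y_i|) = max(|-6 - 1|, |-7 - 10|) = max(7, 17) = 17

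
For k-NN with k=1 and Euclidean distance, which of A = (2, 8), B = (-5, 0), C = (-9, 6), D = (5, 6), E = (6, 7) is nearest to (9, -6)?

Distances: d(A) ≈ 15.6525, d(B) ≈ 15.2315, d(C) ≈ 21.6333, d(D) ≈ 12.6491, d(E) ≈ 13.3417. Nearest: D = (5, 6) with distance 12.6491.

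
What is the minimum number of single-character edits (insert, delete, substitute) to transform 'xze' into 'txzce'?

Let D[i][j] be the edit distance between the first i characters of 'xze' and the first j characters of 'txzce', with D[i][0] = i, D[0][j] = j, and D[i][j] = D[i-1][j-1] if the characters match, else 1 + min(D[i-1][j], D[i][j-1], D[i-1][j-1]). Filling the table (rows: prefixes of 'xze', columns: prefixes of 'txzce'):
     ε  t  x  z  c  e
  ε  0  1  2  3  4  5
  x  1  1  1  2  3  4
  z  2  2  2  1  2  3
  e  3  3  3  2  2  2
The bottom-right entry gives D[3][5] = 2, so no sequence of fewer than 2 edits works. Backtracking through the table gives one optimal edit sequence (2 edits):
  xze → txze (ins t @1)
  txze → txzce (ins c @4)
Edit distance = 2.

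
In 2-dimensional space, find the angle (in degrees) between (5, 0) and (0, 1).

With u = (5, 0), v = (0, 1):
u·v = 5·0 + 0·1 = 0 + 0 = 0.
|u| = √(5² + 0²) = √25, |v| = √(0² + 1²) = √1, so |u||v| = √(25·1) = √25 = 5.
cos θ = (u·v)/(|u||v|) = 0/5 = 0 (the vectors are orthogonal)
θ = arccos(0) = 90°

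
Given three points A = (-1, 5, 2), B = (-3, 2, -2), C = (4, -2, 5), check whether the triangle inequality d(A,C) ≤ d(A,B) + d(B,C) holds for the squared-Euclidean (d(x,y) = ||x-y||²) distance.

d(A,B) = 2² + 3² + 4² = 29, d(B,C) = 7² + 4² + 7² = 114, d(A,C) = 5² + 7² + 3² = 83.
d(A,C) = 83 ≤ 29 + 114 = 143. Triangle inequality is satisfied.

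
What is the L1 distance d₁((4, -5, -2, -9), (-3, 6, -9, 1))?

Σ|x_i - y_i| = |4 - (-3)| + |-5 - 6| + |-2 - (-9)| + |-9 - 1| = 7 + 11 + 7 + 10 = 35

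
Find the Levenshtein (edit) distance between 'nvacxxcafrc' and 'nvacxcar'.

Let D[i][j] be the edit distance between the first i characters of 'nvacxxcafrc' and the first j characters of 'nvacxcar', with D[i][0] = i, D[0][j] = j, and D[i][j] = D[i-1][j-1] if the characters match, else 1 + min(D[i-1][j], D[i][j-1], D[i-1][j-1]). Filling the table (rows: prefixes of 'nvacxxcafrc', columns: prefixes of 'nvacxcar'):
     ε  n  v  a  c  x  c  a  r
  ε  0  1  2  3  4  5  6  7  8
  n  1  0  1  2  3  4  5  6  7
  v  2  1  0  1  2  3  4  5  6
  a  3  2  1  0  1  2  3  4  5
  c  4  3  2  1  0  1  2  3  4
  x  5  4  3  2  1  0  1  2  3
  x  6  5  4  3  2  1  1  2  3
  c  7  6  5  4  3  2  1  2  3
  a  8  7  6  5  4  3  2  1  2
  f  9  8  7  6  5  4  3  2  2
  r 10  9  8  7  6  5  4  3  2
  c 11 10  9  8  7  6  5  4  3
The bottom-right entry gives D[11][8] = 3, so no sequence of fewer than 3 edits works. Backtracking through the table gives one optimal edit sequence (3 edits):
  nvacxxcafrc → nvacxcafrc (del x @5)
  nvacxcafrc → nvacxcarc (del f @8)
  nvacxcarc → nvacxcar (del c @9)
Edit distance = 3.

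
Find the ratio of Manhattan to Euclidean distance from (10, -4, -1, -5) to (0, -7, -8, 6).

L1 = |10 - 0| + |-4 - (-7)| + |-1 - (-8)| + |-5 - 6| = 10 + 3 + 7 + 11 = 31
L2 = √(10² + 3² + 7² + 11²) = √279 ≈ 16.7033
L1 ≥ L2 always (equality iff movement is along one axis); L1 > L2 here.
Ratio L1/L2 = 31/√279 ≈ 1.8559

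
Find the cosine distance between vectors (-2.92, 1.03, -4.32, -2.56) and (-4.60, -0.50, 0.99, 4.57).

With u = (-2.92, 1.03, -4.32, -2.56), v = (-4.60, -0.50, 0.99, 4.57):
u·v = (-2.92)·(-4.6) + 1.03·(-0.5) + (-4.32)·0.99 + (-2.56)·4.57 = 13.432 + (-0.515) + (-4.2768) + (-11.6992) = -3.059.
|u| = √((-2.92)² + 1.03² + (-4.32)² + (-2.56)²) = √(8.5264 + 1.0609 + 18.6624 + 6.5536) = √34.8033, |v| = √((-4.6)² + (-0.5)² + 0.99² + 4.57²) = √(21.16 + 0.25 + 0.9801 + 20.8849) = √43.275.
cos θ = (u·v)/(|u||v|) = -3.059/(√34.8033·√43.275) ≈ -0.0788
Cosine distance = 1 - cos θ ≈ 1 - (-0.0788) = 1.0788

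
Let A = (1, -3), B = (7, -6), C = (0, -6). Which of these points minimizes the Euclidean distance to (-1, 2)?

Distances: d(A) ≈ 5.3852, d(B) ≈ 11.3137, d(C) ≈ 8.0623. Nearest: A = (1, -3) with distance 5.3852.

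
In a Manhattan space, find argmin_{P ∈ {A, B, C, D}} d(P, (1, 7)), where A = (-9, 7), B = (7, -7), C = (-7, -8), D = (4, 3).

Distances: d(A) = 10, d(B) = 20, d(C) = 23, d(D) = 7. Nearest: D = (4, 3) with distance 7.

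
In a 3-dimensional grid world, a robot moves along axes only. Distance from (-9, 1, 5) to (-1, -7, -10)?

Σ|x_i - y_i| = |-9 - (-1)| + |1 - (-7)| + |5 - (-10)| = 8 + 8 + 15 = 31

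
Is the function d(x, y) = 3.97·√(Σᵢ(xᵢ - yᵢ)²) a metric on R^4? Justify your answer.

Yes. The L2 (Euclidean) norm induces a metric on R^4, and multiplying a metric by a positive constant 3.97 > 0 preserves all four axioms: non-negativity (3.97·||x-y|| ≥ 0), identity (3.97·||x-y|| = 0 ⟺ ||x-y|| = 0 ⟺ x = y), symmetry (||x-y|| = ||y-x||), and the triangle inequality (3.97·||x-z|| ≤ 3.97·||x-y|| + 3.97·||y-z||). So d is a metric.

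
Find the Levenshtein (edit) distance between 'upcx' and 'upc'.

Let D[i][j] be the edit distance between the first i characters of 'upcx' and the first j characters of 'upc', with D[i][0] = i, D[0][j] = j, and D[i][j] = D[i-1][j-1] if the characters match, else 1 + min(D[i-1][j], D[i][j-1], D[i-1][j-1]). Filling the table (rows: prefixes of 'upcx', columns: prefixes of 'upc'):
     ε  u  p  c
  ε  0  1  2  3
  u  1  0  1  2
  p  2  1  0  1
  c  3  2  1  0
  x  4  3  2  1
The bottom-right entry gives D[4][3] = 1, so no sequence of fewer than 1 edit works. Backtracking through the table gives one optimal edit sequence (1 edit):
  upcx → upc (del x @4)
Edit distance = 1.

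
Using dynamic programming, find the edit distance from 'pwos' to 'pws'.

Let D[i][j] be the edit distance between the first i characters of 'pwos' and the first j characters of 'pws', with D[i][0] = i, D[0][j] = j, and D[i][j] = D[i-1][j-1] if the characters match, else 1 + min(D[i-1][j], D[i][j-1], D[i-1][j-1]). Filling the table (rows: prefixes of 'pwos', columns: prefixes of 'pws'):
     ε  p  w  s
  ε  0  1  2  3
  p  1  0  1  2
  w  2  1  0  1
  o  3  2  1  1
  s  4  3  2  1
The bottom-right entry gives D[4][3] = 1, so no sequence of fewer than 1 edit works. Backtracking through the table gives one optimal edit sequence (1 edit):
  pwos → pws (del o @3)
Edit distance = 1.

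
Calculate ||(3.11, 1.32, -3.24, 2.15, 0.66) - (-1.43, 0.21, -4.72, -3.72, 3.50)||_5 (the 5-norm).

(Σ|x_i - y_i|^5)^(1/5) = (|3.11 - (-1.43)|^5 + |1.32 - 0.21|^5 + |-3.24 - (-4.72)|^5 + |2.15 - (-3.72)|^5 + |0.66 - 3.5|^5)^(1/5)
= (4.54^5 + 1.11^5 + 1.48^5 + 5.87^5 + 2.84^5)^(1/5) ≈ (1928.7648 + 1.6851 + 7.1008 + 6969.3216 + 184.7531)^(1/5) = (9091.6254)^(1/5) ≈ 6.1905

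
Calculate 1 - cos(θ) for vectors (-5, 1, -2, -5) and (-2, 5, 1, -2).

With u = (-5, 1, -2, -5), v = (-2, 5, 1, -2):
u·v = (-5)·(-2) + 1·5 + (-2)·1 + (-5)·(-2) = 10 + 5 + (-2) + 10 = 23.
|u| = √((-5)² + 1² + (-2)² + (-5)²) = √55, |v| = √((-2)² + 5² + 1² + (-2)²) = √34, so |u||v| = √(55·34) = √1870.
cos θ = (u·v)/(|u||v|) = 23/√1870 ≈ 0.5319
Cosine distance = 1 - cos θ ≈ 1 - 0.5319 = 0.4681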